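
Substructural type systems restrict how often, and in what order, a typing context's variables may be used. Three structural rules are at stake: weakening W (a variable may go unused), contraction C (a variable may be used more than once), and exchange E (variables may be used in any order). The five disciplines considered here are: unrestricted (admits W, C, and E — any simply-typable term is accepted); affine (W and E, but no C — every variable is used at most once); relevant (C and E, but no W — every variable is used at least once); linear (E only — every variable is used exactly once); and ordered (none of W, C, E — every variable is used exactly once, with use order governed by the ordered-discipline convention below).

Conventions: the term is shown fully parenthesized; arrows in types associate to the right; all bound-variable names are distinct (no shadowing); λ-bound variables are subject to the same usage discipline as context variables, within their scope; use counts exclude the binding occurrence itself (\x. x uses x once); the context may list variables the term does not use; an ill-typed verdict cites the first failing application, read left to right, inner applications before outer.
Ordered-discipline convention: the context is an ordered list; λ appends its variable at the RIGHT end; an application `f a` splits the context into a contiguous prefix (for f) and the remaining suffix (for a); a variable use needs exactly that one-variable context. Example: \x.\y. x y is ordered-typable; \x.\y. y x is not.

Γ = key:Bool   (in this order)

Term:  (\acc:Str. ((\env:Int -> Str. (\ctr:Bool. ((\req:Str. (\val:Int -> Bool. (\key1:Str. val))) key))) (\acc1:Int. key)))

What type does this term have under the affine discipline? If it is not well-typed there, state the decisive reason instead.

not well-typed under affine — fails simple typing
counts: key: 2×; acc [bound]: 0×; env [bound]: 0×; ctr [bound]: 0×; req [bound]: 0×; val [bound]: 1×; key1 [bound]: 0×; acc1 [bound]: 0×
left-to-right use order: val, key, key
typing: ill-typed: argument of type Bool where Str is required
summary: ordered ✗, linear ✗, affine ✗, relevant ✗, unrestricted ✗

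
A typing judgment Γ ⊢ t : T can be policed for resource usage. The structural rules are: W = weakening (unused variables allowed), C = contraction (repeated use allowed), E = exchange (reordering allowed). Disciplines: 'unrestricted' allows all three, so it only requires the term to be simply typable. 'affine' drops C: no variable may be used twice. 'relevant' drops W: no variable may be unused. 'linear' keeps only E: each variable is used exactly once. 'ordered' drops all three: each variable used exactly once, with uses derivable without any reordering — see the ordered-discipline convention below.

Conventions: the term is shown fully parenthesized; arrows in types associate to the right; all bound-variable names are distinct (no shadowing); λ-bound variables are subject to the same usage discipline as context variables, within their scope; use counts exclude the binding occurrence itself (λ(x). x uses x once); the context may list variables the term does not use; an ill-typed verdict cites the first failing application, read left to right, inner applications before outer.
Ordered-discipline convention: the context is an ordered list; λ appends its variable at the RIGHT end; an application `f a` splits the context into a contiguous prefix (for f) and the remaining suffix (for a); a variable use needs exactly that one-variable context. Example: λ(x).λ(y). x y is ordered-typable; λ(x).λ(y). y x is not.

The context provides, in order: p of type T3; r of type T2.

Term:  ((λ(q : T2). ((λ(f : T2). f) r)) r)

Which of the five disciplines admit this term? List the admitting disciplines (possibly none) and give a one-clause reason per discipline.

admitted by: unrestricted
variable uses: p: 0×; r: 2×; q (λ-bound): 0×; f (λ-bound): 1×
order of uses: f, r, r
typing: well-typed at T2
ordered: ✗ — uses contraction: r ×2; p, q never used (weakening)
linear: ✗ — uses contraction: r ×2; p, q never used (weakening)
affine: ✗ — uses contraction: r ×2
relevant: ✗ — p, q never used (weakening)
unrestricted: ✓ — type-checks (T2) and nothing is barred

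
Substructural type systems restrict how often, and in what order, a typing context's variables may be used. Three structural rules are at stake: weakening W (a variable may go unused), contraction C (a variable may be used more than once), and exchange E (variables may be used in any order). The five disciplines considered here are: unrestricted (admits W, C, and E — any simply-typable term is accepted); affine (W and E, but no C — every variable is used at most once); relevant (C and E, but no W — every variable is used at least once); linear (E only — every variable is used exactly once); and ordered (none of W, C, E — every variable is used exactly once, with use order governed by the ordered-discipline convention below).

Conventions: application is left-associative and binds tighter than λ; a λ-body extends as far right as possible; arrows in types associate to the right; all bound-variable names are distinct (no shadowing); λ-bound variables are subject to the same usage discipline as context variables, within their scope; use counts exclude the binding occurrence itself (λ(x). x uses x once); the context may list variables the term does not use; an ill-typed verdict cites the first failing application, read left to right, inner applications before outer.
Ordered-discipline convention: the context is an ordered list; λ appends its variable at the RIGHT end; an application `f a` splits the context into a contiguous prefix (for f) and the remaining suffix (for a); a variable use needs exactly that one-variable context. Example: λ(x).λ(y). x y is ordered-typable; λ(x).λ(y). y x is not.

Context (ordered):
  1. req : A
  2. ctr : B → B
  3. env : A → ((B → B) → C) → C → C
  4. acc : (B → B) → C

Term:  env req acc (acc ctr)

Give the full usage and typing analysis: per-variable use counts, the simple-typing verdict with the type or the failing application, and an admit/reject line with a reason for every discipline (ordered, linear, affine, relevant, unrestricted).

variable uses: req=1; ctr=1; env=1; acc=2
use order (left to right): env, req, acc, acc, ctr
typing: well-typed at C
ordered: ✗ — acc ×2 used more than once (contraction)
linear: ✗ — acc ×2 used more than once (contraction)
affine: ✗ — acc ×2 used more than once (contraction)
relevant: ✓ — at least one use each (req, ctr, env, acc)
unrestricted: ✓ — well-typed at C; no restrictions here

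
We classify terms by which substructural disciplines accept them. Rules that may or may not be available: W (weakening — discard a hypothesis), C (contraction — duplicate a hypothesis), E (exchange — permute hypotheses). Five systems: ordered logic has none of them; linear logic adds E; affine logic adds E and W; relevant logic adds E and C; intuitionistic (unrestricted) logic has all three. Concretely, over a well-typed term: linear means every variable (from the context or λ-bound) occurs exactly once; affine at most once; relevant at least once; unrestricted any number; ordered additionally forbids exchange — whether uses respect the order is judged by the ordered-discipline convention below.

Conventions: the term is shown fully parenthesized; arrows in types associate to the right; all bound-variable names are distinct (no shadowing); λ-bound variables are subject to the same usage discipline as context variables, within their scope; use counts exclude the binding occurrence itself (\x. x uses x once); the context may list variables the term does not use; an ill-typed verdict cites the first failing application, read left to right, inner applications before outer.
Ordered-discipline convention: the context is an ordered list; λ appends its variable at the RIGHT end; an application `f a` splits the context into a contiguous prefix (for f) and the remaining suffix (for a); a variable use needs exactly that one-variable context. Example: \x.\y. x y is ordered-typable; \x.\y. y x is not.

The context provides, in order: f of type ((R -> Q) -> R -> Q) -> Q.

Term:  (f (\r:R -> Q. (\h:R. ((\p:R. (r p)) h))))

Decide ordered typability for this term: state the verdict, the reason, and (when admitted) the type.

yes — f, r, h, p once each; derivable with no W/C/E; term : Q
usage: f ×1; r (λ-bound) ×1; h (λ-bound) ×1; p (λ-bound) ×1
left-to-right use order: f, r, p, h
typing: the term checks, with type Q
per-discipline verdicts: ordered ✓; linear ✓; affine ✓; relevant ✓; unrestricted ✓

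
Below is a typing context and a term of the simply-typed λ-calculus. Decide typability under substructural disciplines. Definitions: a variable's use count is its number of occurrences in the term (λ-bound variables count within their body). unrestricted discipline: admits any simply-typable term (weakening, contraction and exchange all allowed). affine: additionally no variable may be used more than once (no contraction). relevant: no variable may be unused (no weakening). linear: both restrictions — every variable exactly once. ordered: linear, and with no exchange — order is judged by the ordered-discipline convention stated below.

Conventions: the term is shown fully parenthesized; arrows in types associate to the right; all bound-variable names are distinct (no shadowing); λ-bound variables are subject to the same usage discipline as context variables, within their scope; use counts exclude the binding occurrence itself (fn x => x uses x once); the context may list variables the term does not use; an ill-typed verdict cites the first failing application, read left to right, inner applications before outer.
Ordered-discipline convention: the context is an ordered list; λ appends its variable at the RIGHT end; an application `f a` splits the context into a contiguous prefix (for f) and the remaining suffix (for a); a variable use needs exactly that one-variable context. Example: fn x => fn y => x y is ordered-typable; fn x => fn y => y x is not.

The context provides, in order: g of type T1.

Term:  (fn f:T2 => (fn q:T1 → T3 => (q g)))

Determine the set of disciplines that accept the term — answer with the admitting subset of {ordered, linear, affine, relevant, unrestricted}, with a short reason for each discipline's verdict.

admitted by: affine, unrestricted
use counts: g: 1×, f (λ-bound): 0×, q (λ-bound): 1×
left-to-right use order: q, g
typing: well-typed at T2 → (T1 → T3) → T3
ordered ✗ (f never used (weakening))
linear ✗ (f never used (weakening))
affine ✓ (g, f, q: no repeats, contraction unneeded)
relevant ✗ (f never used (weakening))
unrestricted ✓ (well-typed at T2 → (T1 → T3) → T3; no restrictions here)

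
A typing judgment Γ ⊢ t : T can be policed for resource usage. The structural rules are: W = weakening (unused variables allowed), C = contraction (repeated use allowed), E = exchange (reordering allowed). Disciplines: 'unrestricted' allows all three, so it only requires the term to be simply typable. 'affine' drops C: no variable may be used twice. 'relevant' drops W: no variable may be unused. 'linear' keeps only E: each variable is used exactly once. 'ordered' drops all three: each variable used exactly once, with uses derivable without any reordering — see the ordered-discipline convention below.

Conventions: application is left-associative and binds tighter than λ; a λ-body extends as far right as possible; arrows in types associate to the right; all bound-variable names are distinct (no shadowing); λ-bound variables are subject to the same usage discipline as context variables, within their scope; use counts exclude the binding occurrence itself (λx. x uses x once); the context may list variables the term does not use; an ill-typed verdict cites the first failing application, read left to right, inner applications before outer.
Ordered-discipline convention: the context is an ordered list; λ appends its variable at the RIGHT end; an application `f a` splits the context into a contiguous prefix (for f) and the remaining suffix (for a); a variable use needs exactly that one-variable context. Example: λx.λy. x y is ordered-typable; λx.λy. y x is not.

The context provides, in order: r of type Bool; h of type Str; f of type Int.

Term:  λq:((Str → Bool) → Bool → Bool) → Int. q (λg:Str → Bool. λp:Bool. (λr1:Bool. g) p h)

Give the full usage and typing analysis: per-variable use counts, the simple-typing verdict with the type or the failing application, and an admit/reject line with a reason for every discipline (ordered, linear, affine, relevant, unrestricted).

variable uses: r=0; h=1; f=0; q (λ-bound)=1; g (λ-bound)=1; p (λ-bound)=1; r1 (λ-bound)=0
use order (left to right): q, g, p, h
typing: the term checks, with type (((Str → Bool) → Bool → Bool) → Int) → Int
ordered ✗ (needs weakening: r, f, r1 unused)
linear ✗ (needs weakening: r, f, r1 unused)
affine ✓ (at most one use each (r, h, f, q, g, p, r1))
relevant ✗ (needs weakening: r, f, r1 unused)
unrestricted ✓ (typability at (((Str → Bool) → Bool → Bool) → Int) → Int is all that's needed)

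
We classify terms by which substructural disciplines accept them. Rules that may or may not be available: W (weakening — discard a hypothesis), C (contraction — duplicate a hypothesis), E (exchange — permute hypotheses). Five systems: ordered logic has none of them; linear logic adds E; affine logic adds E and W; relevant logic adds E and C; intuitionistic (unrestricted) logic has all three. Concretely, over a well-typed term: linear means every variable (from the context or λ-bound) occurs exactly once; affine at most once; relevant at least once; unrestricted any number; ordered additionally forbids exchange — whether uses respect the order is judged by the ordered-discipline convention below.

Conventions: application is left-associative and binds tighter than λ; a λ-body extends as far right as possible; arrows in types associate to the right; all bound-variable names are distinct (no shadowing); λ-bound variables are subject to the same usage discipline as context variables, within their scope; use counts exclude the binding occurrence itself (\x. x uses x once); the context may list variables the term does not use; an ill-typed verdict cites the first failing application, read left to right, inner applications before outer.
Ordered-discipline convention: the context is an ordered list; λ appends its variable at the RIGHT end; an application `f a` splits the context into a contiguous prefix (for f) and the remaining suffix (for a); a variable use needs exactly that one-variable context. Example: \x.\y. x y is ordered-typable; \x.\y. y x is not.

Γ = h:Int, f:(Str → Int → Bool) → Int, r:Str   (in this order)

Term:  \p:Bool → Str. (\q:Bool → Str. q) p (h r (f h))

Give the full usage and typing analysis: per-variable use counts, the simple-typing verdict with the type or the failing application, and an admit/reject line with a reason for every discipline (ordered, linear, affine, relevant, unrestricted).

use counts: h: 2, f: 1, r: 1, p (bound): 1, q (bound): 1
left-to-right use order: q, p, h, r, f, h
typing: ill-typed: non-function type Int applied to an argument
ordered: ✗ — a type mismatch blocks all five
linear: ✗ — the type mismatch rejects it
affine: ✗ — not simply typable
relevant: ✗ — fails simple typing
unrestricted: ✗ — a type mismatch blocks all five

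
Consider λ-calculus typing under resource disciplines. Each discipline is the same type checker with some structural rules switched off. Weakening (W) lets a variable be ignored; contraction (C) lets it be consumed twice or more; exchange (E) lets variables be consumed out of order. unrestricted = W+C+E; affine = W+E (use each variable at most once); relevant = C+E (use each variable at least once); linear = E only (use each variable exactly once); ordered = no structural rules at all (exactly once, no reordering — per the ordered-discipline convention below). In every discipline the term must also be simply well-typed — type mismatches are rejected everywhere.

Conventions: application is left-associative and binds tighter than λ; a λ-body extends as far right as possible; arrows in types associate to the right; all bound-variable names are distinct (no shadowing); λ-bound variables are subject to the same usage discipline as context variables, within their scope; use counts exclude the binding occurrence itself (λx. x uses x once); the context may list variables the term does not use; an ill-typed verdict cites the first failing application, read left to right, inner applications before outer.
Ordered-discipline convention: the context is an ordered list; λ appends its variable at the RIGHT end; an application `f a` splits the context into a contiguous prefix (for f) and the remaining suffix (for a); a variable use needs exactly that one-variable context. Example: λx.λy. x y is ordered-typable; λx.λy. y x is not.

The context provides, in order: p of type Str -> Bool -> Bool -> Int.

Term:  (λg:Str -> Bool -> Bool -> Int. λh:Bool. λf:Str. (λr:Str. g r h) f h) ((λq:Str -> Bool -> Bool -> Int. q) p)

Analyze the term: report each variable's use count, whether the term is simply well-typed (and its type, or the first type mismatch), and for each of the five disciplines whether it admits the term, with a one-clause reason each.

counts: p: 1×, g (λ-bound): 1×, h (λ-bound): 2×, f (λ-bound): 1×, r (λ-bound): 1×, q (λ-bound): 1×
use order (left to right): g, r, h, f, h, q, p
typing: well-typed — term : Bool -> Str -> Int
ordered: ✗ — uses contraction: h ×2
linear: ✗ — uses contraction: h ×2
affine: ✗ — uses contraction: h ×2
relevant: ✓ — every one of p, g, h, f, r, q appears
unrestricted: ✓ — typability at Bool -> Str -> Int is all that's needed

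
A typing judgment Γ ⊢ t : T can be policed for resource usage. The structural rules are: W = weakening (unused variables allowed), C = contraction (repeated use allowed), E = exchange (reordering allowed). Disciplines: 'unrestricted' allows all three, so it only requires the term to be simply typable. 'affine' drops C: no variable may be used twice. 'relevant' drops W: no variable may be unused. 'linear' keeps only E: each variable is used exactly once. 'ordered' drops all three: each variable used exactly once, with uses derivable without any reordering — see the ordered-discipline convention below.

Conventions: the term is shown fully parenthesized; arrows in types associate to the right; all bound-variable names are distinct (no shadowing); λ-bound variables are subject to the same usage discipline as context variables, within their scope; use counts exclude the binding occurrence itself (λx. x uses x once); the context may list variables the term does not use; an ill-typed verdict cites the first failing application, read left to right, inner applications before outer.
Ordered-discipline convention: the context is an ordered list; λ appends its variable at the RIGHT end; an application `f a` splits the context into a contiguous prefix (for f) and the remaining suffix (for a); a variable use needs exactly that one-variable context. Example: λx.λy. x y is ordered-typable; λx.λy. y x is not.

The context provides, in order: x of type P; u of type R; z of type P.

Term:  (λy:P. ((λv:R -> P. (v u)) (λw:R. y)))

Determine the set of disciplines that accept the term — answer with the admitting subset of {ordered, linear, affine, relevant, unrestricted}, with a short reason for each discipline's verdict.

admitted by: affine, unrestricted
variable uses: x: 0×, u: 1×, z: 0×, y (λ-bound): 1×, v (λ-bound): 1×, w (λ-bound): 0×
left-to-right use order: v, u, y
typing: the term checks, with type P -> P
ordered ✗ (needs weakening: x, z, w unused)
linear ✗ (needs weakening: x, z, w unused)
affine ✓ (none of x, u, z, y, v, w used more than once)
relevant ✗ (needs weakening: x, z, w unused)
unrestricted ✓ (simply typable at P -> P; W, C, E all held)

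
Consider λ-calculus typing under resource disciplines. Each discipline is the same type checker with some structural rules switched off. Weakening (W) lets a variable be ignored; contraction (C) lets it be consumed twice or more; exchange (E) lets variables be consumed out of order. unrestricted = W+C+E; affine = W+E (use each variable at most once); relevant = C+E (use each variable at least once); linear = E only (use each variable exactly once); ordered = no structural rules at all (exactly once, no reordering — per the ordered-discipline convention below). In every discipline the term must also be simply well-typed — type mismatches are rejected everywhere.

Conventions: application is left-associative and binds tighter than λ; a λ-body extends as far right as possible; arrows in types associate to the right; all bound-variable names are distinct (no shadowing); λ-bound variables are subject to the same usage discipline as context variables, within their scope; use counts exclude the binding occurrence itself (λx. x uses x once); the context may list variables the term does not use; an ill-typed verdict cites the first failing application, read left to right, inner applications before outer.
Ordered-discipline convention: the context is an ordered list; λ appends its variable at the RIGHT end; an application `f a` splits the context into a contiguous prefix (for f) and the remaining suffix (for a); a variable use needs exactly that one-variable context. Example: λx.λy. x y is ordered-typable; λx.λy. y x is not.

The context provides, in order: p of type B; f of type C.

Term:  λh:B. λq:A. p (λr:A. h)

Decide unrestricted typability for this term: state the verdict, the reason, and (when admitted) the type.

no — not simply typable
usage: p: 1×; f: 0×; h (bound): 1×; q (bound): 0×; r (bound): 0×
order of uses: p, h
typing: ill-typed: applying a non-function (B)
all disciplines: ordered ✗, linear ✗, affine ✗, relevant ✗, unrestricted ✗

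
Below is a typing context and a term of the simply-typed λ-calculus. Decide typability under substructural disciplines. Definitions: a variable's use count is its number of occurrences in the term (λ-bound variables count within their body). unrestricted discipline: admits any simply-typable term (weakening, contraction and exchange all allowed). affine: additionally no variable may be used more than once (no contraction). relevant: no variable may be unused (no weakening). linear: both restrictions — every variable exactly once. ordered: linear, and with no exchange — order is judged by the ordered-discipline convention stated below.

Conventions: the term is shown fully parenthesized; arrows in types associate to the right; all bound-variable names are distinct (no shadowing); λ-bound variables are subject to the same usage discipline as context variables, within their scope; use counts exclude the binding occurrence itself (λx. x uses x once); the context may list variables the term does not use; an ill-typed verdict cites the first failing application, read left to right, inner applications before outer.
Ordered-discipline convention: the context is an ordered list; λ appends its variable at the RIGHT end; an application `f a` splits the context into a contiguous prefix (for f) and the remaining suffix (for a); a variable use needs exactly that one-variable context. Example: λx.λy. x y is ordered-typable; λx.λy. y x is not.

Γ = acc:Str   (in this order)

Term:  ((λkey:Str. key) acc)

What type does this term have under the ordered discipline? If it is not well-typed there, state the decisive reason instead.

term : Str
usage: acc=1, key (bound)=1
left-to-right use order: key, acc
typing: well-typed — term : Str
summary: ordered ✓ | linear ✓ | affine ✓ | relevant ✓ | unrestricted ✓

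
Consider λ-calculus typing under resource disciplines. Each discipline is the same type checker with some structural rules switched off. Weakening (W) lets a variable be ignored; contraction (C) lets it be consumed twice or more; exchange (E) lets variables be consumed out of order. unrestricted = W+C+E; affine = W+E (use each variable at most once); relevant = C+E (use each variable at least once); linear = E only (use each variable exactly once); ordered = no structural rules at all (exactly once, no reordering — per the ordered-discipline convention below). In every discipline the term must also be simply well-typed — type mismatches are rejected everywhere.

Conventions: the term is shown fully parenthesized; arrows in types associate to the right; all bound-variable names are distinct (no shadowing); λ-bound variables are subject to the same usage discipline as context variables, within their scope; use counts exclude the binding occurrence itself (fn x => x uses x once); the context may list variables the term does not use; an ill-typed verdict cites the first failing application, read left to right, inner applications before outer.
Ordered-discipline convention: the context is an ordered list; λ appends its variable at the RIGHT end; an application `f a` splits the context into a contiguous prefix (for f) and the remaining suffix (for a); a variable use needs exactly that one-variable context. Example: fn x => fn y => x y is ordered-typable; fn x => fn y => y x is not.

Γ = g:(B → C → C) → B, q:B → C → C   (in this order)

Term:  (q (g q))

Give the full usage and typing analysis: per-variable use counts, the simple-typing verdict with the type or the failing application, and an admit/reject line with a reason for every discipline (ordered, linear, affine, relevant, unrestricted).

variable uses: g ×1, q ×2
left-to-right use order: q, g, q
typing: the term checks, with type C → C
ordered ✗ (needs contraction — q ×2)
linear ✗ (needs contraction — q ×2)
affine ✗ (needs contraction — q ×2)
relevant ✓ (g, q: all used, weakening unneeded)
unrestricted ✓ (simply typable at C → C; W, C, E all held)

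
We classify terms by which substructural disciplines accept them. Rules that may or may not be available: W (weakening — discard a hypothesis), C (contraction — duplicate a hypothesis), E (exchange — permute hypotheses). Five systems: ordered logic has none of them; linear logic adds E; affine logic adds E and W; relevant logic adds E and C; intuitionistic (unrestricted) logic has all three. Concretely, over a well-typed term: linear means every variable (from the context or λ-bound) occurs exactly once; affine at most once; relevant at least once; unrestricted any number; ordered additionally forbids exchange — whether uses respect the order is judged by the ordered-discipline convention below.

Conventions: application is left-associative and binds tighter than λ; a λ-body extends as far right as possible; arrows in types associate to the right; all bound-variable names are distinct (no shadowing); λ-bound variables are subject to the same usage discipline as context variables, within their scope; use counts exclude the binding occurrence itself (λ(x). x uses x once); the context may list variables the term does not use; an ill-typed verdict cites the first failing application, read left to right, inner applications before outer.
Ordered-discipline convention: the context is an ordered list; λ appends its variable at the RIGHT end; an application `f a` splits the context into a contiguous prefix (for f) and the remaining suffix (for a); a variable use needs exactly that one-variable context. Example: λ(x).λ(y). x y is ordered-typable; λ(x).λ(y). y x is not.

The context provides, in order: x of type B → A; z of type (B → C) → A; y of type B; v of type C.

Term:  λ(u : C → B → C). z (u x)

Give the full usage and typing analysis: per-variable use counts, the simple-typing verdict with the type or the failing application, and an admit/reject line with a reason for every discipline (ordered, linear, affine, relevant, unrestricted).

use counts: x=1, z=1, y=0, v=0, u [bound]=1
left-to-right use order: z, u, x
typing: ill-typed: argument of type B → A where C is required
ordered: ✗, a type mismatch blocks all five
linear: ✗, the type mismatch rejects it
affine: ✗, not simply typable
relevant: ✗, fails simple typing
unrestricted: ✗, a type mismatch blocks all five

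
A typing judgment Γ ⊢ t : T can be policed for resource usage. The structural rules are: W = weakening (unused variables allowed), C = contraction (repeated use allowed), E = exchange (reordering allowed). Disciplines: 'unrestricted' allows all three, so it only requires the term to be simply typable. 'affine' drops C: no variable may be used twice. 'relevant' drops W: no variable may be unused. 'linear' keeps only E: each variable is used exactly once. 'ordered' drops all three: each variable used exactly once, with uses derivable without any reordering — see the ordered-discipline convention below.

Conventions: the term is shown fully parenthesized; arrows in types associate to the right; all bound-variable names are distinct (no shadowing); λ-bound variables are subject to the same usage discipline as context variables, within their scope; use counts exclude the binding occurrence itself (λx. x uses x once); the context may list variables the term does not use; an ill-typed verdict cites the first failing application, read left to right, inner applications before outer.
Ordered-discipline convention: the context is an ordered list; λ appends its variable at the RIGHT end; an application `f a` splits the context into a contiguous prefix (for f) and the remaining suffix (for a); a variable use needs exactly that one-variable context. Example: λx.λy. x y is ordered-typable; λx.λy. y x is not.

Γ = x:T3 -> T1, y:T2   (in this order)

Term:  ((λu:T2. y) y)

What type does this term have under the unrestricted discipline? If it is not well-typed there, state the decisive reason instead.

term : T2
variable uses: x=0, y=2, u (λ-bound)=0
use order (left to right): y, y
typing: the term checks, with type T2
per-discipline verdicts: ordered ✗; linear ✗; affine ✗; relevant ✗; unrestricted ✓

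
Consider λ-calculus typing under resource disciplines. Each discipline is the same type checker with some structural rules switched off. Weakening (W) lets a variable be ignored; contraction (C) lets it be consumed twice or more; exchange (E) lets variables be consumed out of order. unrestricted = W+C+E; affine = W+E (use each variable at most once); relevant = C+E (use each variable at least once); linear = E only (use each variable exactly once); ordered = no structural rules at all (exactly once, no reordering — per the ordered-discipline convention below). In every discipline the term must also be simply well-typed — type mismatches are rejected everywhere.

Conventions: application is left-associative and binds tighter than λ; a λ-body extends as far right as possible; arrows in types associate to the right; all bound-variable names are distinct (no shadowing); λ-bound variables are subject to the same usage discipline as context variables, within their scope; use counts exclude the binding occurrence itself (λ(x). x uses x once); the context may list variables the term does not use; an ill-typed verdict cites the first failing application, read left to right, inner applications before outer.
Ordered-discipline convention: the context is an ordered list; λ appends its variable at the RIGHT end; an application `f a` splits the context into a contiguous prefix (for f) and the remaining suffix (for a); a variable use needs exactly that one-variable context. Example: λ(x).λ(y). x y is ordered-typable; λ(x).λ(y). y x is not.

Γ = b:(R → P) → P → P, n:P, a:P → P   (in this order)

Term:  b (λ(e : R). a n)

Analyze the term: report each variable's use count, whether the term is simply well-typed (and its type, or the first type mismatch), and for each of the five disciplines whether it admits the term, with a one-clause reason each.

variable uses: b=1; n=1; a=1; e (λ-bound)=0
use order (left to right): b, a, n
typing: well-typed at P → P
ordered ✗ (needs weakening: e unused)
linear ✗ (needs weakening: e unused)
affine ✓ (no duplicate uses among b, n, a, e)
relevant ✗ (needs weakening: e unused)
unrestricted ✓ (simply typable at P → P; W, C, E all held)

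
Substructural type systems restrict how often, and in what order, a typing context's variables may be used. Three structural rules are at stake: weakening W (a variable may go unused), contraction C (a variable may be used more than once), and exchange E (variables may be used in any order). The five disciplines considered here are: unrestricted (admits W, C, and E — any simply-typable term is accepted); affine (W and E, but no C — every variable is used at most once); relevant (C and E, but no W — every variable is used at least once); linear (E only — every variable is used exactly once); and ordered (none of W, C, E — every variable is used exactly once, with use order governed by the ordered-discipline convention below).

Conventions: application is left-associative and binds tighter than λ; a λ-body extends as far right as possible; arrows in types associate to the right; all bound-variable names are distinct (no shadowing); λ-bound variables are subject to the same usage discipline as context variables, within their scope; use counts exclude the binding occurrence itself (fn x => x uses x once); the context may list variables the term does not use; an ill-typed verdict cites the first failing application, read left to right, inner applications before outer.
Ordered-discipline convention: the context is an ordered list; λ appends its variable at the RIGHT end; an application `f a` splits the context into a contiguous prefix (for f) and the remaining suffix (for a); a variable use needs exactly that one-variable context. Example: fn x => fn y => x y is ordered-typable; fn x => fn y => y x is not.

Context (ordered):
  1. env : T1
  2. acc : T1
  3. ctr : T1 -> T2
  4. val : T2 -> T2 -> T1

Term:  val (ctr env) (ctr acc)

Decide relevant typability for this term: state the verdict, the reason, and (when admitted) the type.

yes — at least one use each (env, acc, ctr, val); term : T1
usage: env=1, acc=1, ctr=2, val=1
order of uses: val, ctr, env, ctr, acc
typing: the term checks, with type T1
across the five disciplines: ordered ✗ | linear ✗ | affine ✗ | relevant ✓ | unrestricted ✓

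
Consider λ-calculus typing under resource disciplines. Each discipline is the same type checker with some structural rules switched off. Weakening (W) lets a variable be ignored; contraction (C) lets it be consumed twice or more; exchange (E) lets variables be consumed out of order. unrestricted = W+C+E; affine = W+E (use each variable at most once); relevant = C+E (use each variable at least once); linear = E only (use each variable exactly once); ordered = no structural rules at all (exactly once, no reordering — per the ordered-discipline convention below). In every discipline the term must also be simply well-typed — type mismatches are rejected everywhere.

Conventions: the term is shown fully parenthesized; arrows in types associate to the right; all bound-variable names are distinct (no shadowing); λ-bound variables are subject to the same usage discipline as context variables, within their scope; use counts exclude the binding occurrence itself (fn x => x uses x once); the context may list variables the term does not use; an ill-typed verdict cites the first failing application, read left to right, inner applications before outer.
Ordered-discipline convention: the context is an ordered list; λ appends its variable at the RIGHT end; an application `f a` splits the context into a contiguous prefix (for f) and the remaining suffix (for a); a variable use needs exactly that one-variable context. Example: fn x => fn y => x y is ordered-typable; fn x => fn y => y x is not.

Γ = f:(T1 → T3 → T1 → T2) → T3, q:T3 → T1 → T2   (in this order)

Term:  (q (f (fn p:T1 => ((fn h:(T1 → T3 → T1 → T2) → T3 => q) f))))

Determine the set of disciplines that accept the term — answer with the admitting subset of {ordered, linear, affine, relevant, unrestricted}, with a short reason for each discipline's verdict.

accepted by: unrestricted
counts: f: 2×, q: 2×, p [bound]: 0×, h [bound]: 0×
use order (left to right): q, f, q, f
typing: well-typed at T1 → T2
ordered: ✗ — uses contraction: f ×2, q ×2; needs weakening: p, h unused
linear: ✗ — uses contraction: f ×2, q ×2; needs weakening: p, h unused
affine: ✗ — uses contraction: f ×2, q ×2
relevant: ✗ — needs weakening: p, h unused
unrestricted: ✓ — type-checks (T1 → T2) and nothing is barred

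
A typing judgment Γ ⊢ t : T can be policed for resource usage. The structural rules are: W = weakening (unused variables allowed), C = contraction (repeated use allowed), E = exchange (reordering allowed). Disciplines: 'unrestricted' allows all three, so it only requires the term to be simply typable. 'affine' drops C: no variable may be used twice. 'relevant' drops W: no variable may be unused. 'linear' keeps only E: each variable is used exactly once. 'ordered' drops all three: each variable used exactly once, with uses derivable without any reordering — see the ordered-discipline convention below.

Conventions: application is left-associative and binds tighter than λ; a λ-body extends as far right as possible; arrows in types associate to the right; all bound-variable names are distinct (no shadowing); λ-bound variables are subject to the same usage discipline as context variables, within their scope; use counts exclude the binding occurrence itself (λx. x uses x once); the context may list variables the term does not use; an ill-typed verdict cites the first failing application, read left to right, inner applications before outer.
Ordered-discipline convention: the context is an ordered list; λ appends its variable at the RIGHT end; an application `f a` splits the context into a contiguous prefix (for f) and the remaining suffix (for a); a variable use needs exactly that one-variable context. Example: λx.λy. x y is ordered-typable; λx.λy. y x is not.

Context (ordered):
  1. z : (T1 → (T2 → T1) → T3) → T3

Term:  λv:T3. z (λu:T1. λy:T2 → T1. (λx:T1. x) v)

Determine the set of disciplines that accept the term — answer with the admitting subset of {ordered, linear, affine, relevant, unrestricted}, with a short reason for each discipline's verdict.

admitted in: none
usage: z=1, v [bound]=1, u [bound]=0, y [bound]=0, x [bound]=1
use order (left to right): z, x, v
typing: ill-typed: an argument T3 mismatches the expected T1
ordered: ✗, not simply typable
linear: ✗, fails simple typing
affine: ✗, a type mismatch blocks all five
relevant: ✗, the type mismatch rejects it
unrestricted: ✗, not simply typable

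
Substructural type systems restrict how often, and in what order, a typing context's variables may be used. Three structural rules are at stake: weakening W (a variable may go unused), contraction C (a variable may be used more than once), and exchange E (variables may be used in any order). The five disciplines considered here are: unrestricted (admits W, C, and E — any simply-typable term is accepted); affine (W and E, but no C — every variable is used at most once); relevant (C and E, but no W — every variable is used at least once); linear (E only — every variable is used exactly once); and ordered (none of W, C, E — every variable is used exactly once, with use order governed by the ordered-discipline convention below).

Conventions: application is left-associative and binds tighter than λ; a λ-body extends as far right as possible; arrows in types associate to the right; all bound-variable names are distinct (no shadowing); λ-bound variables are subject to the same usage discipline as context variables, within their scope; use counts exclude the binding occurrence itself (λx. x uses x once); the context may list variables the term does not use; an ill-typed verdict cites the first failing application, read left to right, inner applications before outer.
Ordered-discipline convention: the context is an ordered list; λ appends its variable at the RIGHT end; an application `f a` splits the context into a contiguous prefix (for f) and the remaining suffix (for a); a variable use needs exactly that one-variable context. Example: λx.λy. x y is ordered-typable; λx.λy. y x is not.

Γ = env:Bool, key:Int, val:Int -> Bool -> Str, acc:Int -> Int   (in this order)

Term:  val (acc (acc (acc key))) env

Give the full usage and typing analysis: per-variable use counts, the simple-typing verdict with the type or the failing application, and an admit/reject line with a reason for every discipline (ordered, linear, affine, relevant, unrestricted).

counts: env: 1, key: 1, val: 1, acc: 3
uses in reading order: val, acc, acc, acc, key, env
typing: well-typed — term : Str
ordered: ✗ — repeated use of acc ×3
linear: ✗ — repeated use of acc ×3
affine: ✗ — repeated use of acc ×3
relevant: ✓ — env, key, val, acc: all used, weakening unneeded
unrestricted: ✓ — well-typed at Str; no restrictions here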